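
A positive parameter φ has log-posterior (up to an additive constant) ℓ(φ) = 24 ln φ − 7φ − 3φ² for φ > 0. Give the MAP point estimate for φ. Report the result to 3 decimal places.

φ̂_MAP = 1.500

ℓ'(φ) = 24/φ − 7 − 6φ. Setting this to zero and multiplying by φ: 6φ² + 7φ − 24 = 0.
φ = (−7 + √(7² + 4·6·24)) / (2·6) = (−7 + √625) / 12 = (−7 + 25)/12 = 3/2.
ℓ''(φ) = −24/φ² − 6 < 0, confirming a maximum.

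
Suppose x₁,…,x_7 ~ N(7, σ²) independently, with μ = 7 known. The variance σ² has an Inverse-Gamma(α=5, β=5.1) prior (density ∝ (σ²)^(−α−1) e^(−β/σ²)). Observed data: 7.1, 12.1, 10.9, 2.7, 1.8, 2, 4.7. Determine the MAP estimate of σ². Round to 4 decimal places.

σ̂²_MAP = 6.6974

Sum of squared deviations about the known mean: SS = (7.1−7)² + (12.1−7)² + (10.9−7)² + (2.7−7)² + (1.8−7)² + (2−7)² + (4.7−7)² = 117.05.
The Normal likelihood contributes (σ²)^(−n/2) exp(−SS/(2σ²)), so the posterior is Inverse-Gamma(α + n/2, β + SS/2) = Inverse-Gamma(8.5, 63.625).
The mode of Inverse-Gamma(a, b) is b/(a+1) = 63.625/9.5 ≈ 6.6974.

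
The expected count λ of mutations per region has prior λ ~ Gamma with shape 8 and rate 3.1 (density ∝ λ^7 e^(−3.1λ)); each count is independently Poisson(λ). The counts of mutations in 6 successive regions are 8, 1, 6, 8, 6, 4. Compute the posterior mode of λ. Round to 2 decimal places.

λ̂_MAP = 4.40

Σxᵢ = 8+1+6+8+6+4 = 33, with n = 6.
Posterior ∝ λ^7e^(−3.1λ) · λ^33e^(−6λ) = λ^40e^(−9.1λ), i.e. Gamma(shape=41, rate=9.1).
The mode of a Gamma(a, b) with a ≥ 1 (shape–rate) is (a−1)/b = 40/9.1 ≈ 4.40.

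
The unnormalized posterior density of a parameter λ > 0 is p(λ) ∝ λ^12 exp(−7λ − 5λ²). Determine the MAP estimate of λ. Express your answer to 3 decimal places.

ℓ'(λ) = 12/λ − 7 − 10λ. Setting this to zero and multiplying by λ: 10λ² + 7λ − 12 = 0.
λ = (−7 + √(7² + 4·10·12)) / (2·10) = (−7 + √529) / 20 = (−7 + 23)/20 = 4/5.
ℓ''(λ) = −12/λ² − 10 < 0, confirming a maximum.

λ̂_MAP = 0.800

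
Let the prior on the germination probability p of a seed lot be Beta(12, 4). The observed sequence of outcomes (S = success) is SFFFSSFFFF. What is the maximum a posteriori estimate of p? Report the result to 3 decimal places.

p̂_MAP = 0.583

Prior: Beta(12, 4).
Data: 3 successes in 10 trials (from the sequence). The binomial likelihood contributes p^3(1−p)^7, so the posterior is Beta(12+3, 4+7) = Beta(15, 11).
For Beta(a, b) with a, b > 1 the mode is (a−1)/(a+b−2) = 14/24 ≈ 0.583.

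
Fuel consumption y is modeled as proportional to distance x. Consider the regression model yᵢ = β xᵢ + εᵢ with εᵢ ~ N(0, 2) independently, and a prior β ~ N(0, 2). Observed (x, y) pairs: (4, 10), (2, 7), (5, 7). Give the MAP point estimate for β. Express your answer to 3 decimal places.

β̂_MAP = 1.935

log p(β | y) = −Σ(yᵢ − βxᵢ)²/(2·2) − β²/(2·2) + const.
Setting the derivative to zero: Σxᵢ(yᵢ − βxᵢ)/2 − β/2 = 0, so β = Σxᵢyᵢ / (Σxᵢ² + σ²/τ²).
Σxᵢyᵢ = 4·10 + 2·7 + 5·7 = 89; Σxᵢ² = 45; σ²/τ² = 1.
β̂_MAP = 89 / (45 + 1) = 89/46 ≈ 1.935.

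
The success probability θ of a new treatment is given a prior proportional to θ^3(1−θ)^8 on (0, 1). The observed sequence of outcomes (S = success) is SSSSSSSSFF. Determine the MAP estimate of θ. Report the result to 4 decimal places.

The prior density ∝ θ^3(1−θ)^8 is the kernel of Beta(4, 9).
Data: 8 successes in 10 trials (from the sequence). The binomial likelihood contributes θ^8(1−θ)^2, so the posterior is Beta(4+8, 9+2) = Beta(12, 11).
For Beta(a, b) with a, b > 1 the mode is (a−1)/(a+b−2) = 11/21 ≈ 0.5238.

θ̂_MAP = 0.5238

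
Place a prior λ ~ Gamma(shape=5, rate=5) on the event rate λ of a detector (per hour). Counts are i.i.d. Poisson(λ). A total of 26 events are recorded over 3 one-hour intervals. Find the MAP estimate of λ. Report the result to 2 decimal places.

λ̂_MAP = 3.75

Σxᵢ = 26, n = 3.
Posterior ∝ λ^4e^(−5λ) · λ^26e^(−3λ) = λ^30e^(−8λ), i.e. Gamma(shape=31, rate=8).
The mode of a Gamma(a, b) with a ≥ 1 (shape–rate) is (a−1)/b = 30/8 ≈ 3.75.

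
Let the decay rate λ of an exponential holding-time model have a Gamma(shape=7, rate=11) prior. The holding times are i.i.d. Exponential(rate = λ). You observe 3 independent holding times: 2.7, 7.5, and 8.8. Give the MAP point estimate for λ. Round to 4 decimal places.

λ̂_MAP = 0.3000

The Exponential(rate=λ) likelihood is ∝ λ^n e^(−λΣtᵢ). Here n = 3 and Σtᵢ = 2.7 + 7.5 + 8.8 = 19.
Posterior ∝ λ^6e^(−11λ) · λ^3e^(−19λ) = λ^9e^(−30λ), i.e. Gamma(10, 30).
Mode = (a−1)/b = 9/30 ≈ 0.3000.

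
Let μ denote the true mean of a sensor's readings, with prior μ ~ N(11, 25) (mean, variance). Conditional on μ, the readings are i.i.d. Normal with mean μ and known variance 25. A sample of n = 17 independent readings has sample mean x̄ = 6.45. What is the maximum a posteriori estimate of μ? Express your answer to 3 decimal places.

μ̂_MAP = 6.703

n = 17, x̄ = 6.45.
For a Normal prior and Normal likelihood with known variance, the posterior is Normal; its mode equals its mean, the precision-weighted average.
Prior precision 1/σ₀² = 1/25 = 0.04; data precision n/σ² = 17/25 = 0.68.
μ̂ = (0.04·11 + 0.68·6.45) / (0.04 + 0.68) = 4.826/0.72 = 2413/360 ≈ 6.703.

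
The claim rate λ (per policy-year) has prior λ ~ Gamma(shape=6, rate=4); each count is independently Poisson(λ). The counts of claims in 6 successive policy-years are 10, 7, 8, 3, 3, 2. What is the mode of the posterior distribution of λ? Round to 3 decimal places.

λ̂_MAP = 3.800

Σxᵢ = 10+7+8+3+3+2 = 33, with n = 6.
Posterior ∝ λ^5e^(−4λ) · λ^33e^(−6λ) = λ^38e^(−10λ), i.e. Gamma(shape=39, rate=10).
The mode of a Gamma(a, b) with a ≥ 1 (shape–rate) is (a−1)/b = 38/10 ≈ 3.800.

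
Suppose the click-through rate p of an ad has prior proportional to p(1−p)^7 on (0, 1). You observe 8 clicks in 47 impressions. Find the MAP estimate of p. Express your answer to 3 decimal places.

p̂_MAP = 0.164

The prior density ∝ p(1−p)^7 is the kernel of Beta(2, 8).
Data: 8 successes in 47 trials. The binomial likelihood contributes p^8(1−p)^39, so the posterior is Beta(2+8, 8+39) = Beta(10, 47).
For Beta(a, b) with a, b > 1 the mode is (a−1)/(a+b−2) = 9/55 ≈ 0.164.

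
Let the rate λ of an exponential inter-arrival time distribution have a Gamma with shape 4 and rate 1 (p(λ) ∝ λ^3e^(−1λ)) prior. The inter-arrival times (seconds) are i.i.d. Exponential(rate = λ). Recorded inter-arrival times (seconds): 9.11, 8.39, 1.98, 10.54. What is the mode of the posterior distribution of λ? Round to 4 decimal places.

The Exponential(rate=λ) likelihood is ∝ λ^n e^(−λΣtᵢ). Here n = 4 and Σtᵢ = 9.11 + 8.39 + 1.98 + 10.54 = 30.02.
Posterior ∝ λ^3e^(−1λ) · λ^4e^(−30.02λ) = λ^7e^(−31.02λ), i.e. Gamma(8, 31.02).
Mode = (a−1)/b = 7/31.02 ≈ 0.2257.

λ̂_MAP = 0.2257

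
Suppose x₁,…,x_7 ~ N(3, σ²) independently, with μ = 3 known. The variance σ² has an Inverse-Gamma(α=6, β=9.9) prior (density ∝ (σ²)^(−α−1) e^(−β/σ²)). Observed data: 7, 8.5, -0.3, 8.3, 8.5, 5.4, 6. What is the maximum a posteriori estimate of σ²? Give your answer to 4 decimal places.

Sum of squared deviations about the known mean: SS = (7−3)² + (8.5−3)² + (-0.3−3)² + (8.3−3)² + (8.5−3)² + (5.4−3)² + (6−3)² = 130.24.
The Normal likelihood contributes (σ²)^(−n/2) exp(−SS/(2σ²)), so the posterior is Inverse-Gamma(α + n/2, β + SS/2) = Inverse-Gamma(9.5, 75.02).
The mode of Inverse-Gamma(a, b) is b/(a+1) = 75.02/10.5 ≈ 7.1448.

σ̂²_MAP = 7.1448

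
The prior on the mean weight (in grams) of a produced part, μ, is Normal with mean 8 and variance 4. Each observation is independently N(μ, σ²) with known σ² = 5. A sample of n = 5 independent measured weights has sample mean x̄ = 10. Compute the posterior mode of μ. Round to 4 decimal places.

n = 5, x̄ = 10.
For a Normal prior and Normal likelihood with known variance, the posterior is Normal; its mode equals its mean, the precision-weighted average.
Prior precision 1/σ₀² = 1/4 = 0.25; data precision n/σ² = 5/5 = 1.
μ̂ = (0.25·8 + 1·10) / (0.25 + 1) = 12/1.25 = 9.6000.

μ̂_MAP = 9.6000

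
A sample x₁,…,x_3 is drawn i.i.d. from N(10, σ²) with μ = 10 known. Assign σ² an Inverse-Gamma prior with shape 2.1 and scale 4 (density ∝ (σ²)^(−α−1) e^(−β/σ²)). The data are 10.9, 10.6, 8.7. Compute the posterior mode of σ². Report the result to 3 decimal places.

σ̂²_MAP = 1.180

Sum of squared deviations about the known mean: SS = (10.9−10)² + (10.6−10)² + (8.7−10)² = 2.86.
The Normal likelihood contributes (σ²)^(−n/2) exp(−SS/(2σ²)), so the posterior is Inverse-Gamma(α + n/2, β + SS/2) = Inverse-Gamma(3.6, 5.43).
The mode of Inverse-Gamma(a, b) is b/(a+1) = 5.43/4.6 ≈ 1.180.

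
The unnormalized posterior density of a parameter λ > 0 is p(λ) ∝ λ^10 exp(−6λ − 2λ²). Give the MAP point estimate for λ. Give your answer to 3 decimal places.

λ̂_MAP = 1.000

ℓ'(λ) = 10/λ − 6 − 4λ. Setting this to zero and multiplying by λ: 4λ² + 6λ − 10 = 0.
λ = (−6 + √(6² + 4·4·10)) / (2·4) = (−6 + √196) / 8 = (−6 + 14)/8 = 1.
ℓ''(λ) = −10/λ² − 4 < 0, confirming a maximum.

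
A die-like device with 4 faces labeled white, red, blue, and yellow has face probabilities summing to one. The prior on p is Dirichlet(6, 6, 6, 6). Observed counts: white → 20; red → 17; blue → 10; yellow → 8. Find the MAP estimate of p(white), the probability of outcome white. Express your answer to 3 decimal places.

The posterior is Dirichlet(αᵢ + nᵢ) = Dirichlet(26, 23, 16, 14).
For a Dirichlet(a₁,…,a_K) with all aᵢ > 1, the mode has j-th component (aⱼ − 1)/(Σaᵢ − K).
Here Σaᵢ = 79 and K = 4, so p(white) = (26 − 1)/(79 − 4) = 25/75 ≈ 0.333.

MAP estimate of p(white) = 0.333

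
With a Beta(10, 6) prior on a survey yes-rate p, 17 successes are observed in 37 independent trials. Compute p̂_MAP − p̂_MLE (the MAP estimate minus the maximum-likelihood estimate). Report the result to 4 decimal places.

MAP − MLE = 0.0503

Posterior is Beta(27, 26); MAP = (27−1)/(53−2) = 26/51 ≈ 0.50980.
MLE ignores the prior: p̂_MLE = k/n = 17/37 ≈ 0.45946.
Difference = 26/51 − 17/37 = 95/1887 ≈ 0.0503.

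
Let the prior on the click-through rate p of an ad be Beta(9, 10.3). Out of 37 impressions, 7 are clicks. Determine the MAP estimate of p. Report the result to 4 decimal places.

p̂_MAP = 0.2762

Prior: Beta(9, 10.3).
Data: 7 successes in 37 trials. The binomial likelihood contributes p^7(1−p)^30, so the posterior is Beta(9+7, 10.3+30) = Beta(16, 40.3).
For Beta(a, b) with a, b > 1 the mode is (a−1)/(a+b−2) = 15/54.3 ≈ 0.2762.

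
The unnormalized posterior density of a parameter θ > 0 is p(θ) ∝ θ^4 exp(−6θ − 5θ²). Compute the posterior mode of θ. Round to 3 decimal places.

θ̂_MAP = 0.400

ℓ'(θ) = 4/θ − 6 − 10θ. Setting this to zero and multiplying by θ: 10θ² + 6θ − 4 = 0.
θ = (−6 + √(6² + 4·10·4)) / (2·10) = (−6 + √196) / 20 = (−6 + 14)/20 = 2/5.
ℓ''(θ) = −4/θ² − 10 < 0, confirming a maximum.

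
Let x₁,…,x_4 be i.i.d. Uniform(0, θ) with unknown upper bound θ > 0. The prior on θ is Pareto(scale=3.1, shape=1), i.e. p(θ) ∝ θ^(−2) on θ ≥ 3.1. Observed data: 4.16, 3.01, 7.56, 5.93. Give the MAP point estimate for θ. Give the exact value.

The Uniform(0, θ) likelihood is θ^(−n) for θ ≥ max(xᵢ), zero otherwise. Here max(xᵢ) = 7.56.
Posterior ∝ θ^(−2) · θ^(−4) = θ^(−6) on θ ≥ max(3.1, 7.56) = 7.56.
This density is strictly decreasing in θ, so the posterior mode lies at the lower boundary of the support.

θ̂_MAP = 7.56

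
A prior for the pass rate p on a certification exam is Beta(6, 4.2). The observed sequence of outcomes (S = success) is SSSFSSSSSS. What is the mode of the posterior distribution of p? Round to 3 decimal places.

Prior: Beta(6, 4.2).
Data: 9 successes in 10 trials (from the sequence). The binomial likelihood contributes p^9(1−p)^1, so the posterior is Beta(6+9, 4.2+1) = Beta(15, 5.2).
For Beta(a, b) with a, b > 1 the mode is (a−1)/(a+b−2) = 14/18.2 ≈ 0.769.

p̂_MAP = 0.769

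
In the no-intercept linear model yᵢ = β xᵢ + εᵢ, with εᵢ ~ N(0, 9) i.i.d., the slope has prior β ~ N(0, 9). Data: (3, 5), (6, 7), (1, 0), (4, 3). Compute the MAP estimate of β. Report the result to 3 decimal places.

log p(β | y) = −Σ(yᵢ − βxᵢ)²/(2·9) − β²/(2·9) + const.
Setting the derivative to zero: Σxᵢ(yᵢ − βxᵢ)/9 − β/9 = 0, so β = Σxᵢyᵢ / (Σxᵢ² + σ²/τ²).
Σxᵢyᵢ = 3·5 + 6·7 + 1·0 + 4·3 = 69; Σxᵢ² = 62; σ²/τ² = 1.
β̂_MAP = 69 / (62 + 1) = 69/63 ≈ 1.095.

β̂_MAP = 1.095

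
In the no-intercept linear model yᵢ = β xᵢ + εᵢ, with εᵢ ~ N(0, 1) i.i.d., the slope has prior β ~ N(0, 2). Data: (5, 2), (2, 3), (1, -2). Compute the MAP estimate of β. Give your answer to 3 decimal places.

log p(β | y) = −Σ(yᵢ − βxᵢ)²/(2·1) − β²/(2·2) + const.
Setting the derivative to zero: Σxᵢ(yᵢ − βxᵢ)/1 − β/2 = 0, so β = Σxᵢyᵢ / (Σxᵢ² + σ²/τ²).
Σxᵢyᵢ = 5·2 + 2·3 + 1·(-2) = 14; Σxᵢ² = 30; σ²/τ² = 0.5.
β̂_MAP = 14 / (30 + 0.5) = 14/30.5 ≈ 0.459.

β̂_MAP = 0.459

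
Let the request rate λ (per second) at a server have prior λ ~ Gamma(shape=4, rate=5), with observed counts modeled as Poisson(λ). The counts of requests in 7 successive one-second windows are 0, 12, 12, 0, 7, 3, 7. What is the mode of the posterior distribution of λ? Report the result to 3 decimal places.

Σxᵢ = 0+12+12+0+7+3+7 = 41, with n = 7.
Posterior ∝ λ^3e^(−5λ) · λ^41e^(−7λ) = λ^44e^(−12λ), i.e. Gamma(shape=45, rate=12).
The mode of a Gamma(a, b) with a ≥ 1 (shape–rate) is (a−1)/b = 44/12 ≈ 3.667.

λ̂_MAP = 3.667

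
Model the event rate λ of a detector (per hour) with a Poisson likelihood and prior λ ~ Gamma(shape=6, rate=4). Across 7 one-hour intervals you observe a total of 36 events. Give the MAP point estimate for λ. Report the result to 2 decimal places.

λ̂_MAP = 3.73

Σxᵢ = 36, n = 7.
Posterior ∝ λ^5e^(−4λ) · λ^36e^(−7λ) = λ^41e^(−11λ), i.e. Gamma(shape=42, rate=11).
The mode of a Gamma(a, b) with a ≥ 1 (shape–rate) is (a−1)/b = 41/11 ≈ 3.73.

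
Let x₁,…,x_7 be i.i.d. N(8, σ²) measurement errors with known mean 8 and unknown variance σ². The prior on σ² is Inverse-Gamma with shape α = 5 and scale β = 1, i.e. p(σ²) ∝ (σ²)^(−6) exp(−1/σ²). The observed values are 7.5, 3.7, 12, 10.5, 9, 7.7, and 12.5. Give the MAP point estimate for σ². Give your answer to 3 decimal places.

Sum of squared deviations about the known mean: SS = (7.5−8)² + (3.7−8)² + (12−8)² + (10.5−8)² + (9−8)² + (7.7−8)² + (12.5−8)² = 62.33.
The Normal likelihood contributes (σ²)^(−n/2) exp(−SS/(2σ²)), so the posterior is Inverse-Gamma(α + n/2, β + SS/2) = Inverse-Gamma(8.5, 32.165).
The mode of Inverse-Gamma(a, b) is b/(a+1) = 32.165/9.5 ≈ 3.386.

σ̂²_MAP = 3.386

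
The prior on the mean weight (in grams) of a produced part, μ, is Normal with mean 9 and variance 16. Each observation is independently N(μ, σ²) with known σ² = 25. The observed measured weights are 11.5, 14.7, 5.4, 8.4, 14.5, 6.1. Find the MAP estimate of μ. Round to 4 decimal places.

μ̂_MAP = 9.8727

n = 6; x̄ = (11.5 + 14.7 + 5.4 + 8.4 + 14.5 + 6.1)/6 = 60.6/6 = 10.1.
For a Normal prior and Normal likelihood with known variance, the posterior is Normal; its mode equals its mean, the precision-weighted average.
Prior precision 1/σ₀² = 1/16 = 0.0625; data precision n/σ² = 6/25 = 0.24.
μ̂ = (0.0625·9 + 0.24·10.1) / (0.0625 + 0.24) = 2.9865/0.3025 = 543/55 ≈ 9.8727.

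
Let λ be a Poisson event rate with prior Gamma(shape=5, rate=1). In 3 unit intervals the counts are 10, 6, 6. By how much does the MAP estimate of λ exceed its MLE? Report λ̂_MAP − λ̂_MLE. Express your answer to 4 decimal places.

Σxᵢ = 22. Posterior is Gamma(27, 4); MAP = (27−1)/4 = 26/4 ≈ 6.50000.
MLE = x̄ = 22/3 ≈ 7.33333.
Difference = 26/4 − 22/3 = -5/6 ≈ -0.8333.

MAP − MLE = -0.8333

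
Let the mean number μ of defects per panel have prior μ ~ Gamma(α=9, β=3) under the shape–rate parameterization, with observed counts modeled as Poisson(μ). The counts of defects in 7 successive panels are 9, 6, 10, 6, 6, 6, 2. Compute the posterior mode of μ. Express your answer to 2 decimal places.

μ̂_MAP = 5.30

Σxᵢ = 9+6+10+6+6+6+2 = 45, with n = 7.
Posterior ∝ μ^8e^(−3μ) · μ^45e^(−7μ) = μ^53e^(−10μ), i.e. Gamma(shape=54, rate=10).
The mode of a Gamma(a, b) with a ≥ 1 (shape–rate) is (a−1)/b = 53/10 ≈ 5.30.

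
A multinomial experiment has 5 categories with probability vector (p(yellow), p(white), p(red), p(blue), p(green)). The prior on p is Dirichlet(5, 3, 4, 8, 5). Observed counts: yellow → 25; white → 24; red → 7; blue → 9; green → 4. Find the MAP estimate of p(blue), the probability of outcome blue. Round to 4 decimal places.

MAP estimate of p(blue) = 0.1798

The posterior is Dirichlet(αᵢ + nᵢ) = Dirichlet(30, 27, 11, 17, 9).
For a Dirichlet(a₁,…,a_K) with all aᵢ > 1, the mode has j-th component (aⱼ − 1)/(Σaᵢ − K).
Here Σaᵢ = 94 and K = 5, so p(blue) = (17 − 1)/(94 − 5) = 16/89 ≈ 0.1798.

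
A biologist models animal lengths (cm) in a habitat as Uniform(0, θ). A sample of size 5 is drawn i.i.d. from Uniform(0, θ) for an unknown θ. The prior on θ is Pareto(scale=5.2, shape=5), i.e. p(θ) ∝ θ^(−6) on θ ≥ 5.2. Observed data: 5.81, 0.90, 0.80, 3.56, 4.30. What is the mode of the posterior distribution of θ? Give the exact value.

θ̂_MAP = 5.81

The Uniform(0, θ) likelihood is θ^(−n) for θ ≥ max(xᵢ), zero otherwise. Here max(xᵢ) = 5.81.
Posterior ∝ θ^(−6) · θ^(−5) = θ^(−11) on θ ≥ max(5.2, 5.81) = 5.81.
This density is strictly decreasing in θ, so the posterior mode lies at the lower boundary of the support.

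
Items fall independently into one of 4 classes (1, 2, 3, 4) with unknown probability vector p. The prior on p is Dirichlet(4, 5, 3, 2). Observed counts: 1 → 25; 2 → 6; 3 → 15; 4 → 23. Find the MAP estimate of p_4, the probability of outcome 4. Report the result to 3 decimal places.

MAP estimate: 0.304

The posterior is Dirichlet(αᵢ + nᵢ) = Dirichlet(29, 11, 18, 25).
For a Dirichlet(a₁,…,a_K) with all aᵢ > 1, the mode has j-th component (aⱼ − 1)/(Σaᵢ − K).
Here Σaᵢ = 83 and K = 4, so p_4 = (25 − 1)/(83 − 4) = 24/79 ≈ 0.304.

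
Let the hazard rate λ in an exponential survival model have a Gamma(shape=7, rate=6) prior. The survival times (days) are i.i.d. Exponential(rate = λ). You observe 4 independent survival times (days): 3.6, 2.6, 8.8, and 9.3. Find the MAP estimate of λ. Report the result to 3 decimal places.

λ̂_MAP = 0.330

The Exponential(rate=λ) likelihood is ∝ λ^n e^(−λΣtᵢ). Here n = 4 and Σtᵢ = 3.6 + 2.6 + 8.8 + 9.3 = 24.3.
Posterior ∝ λ^6e^(−6λ) · λ^4e^(−24.3λ) = λ^10e^(−30.3λ), i.e. Gamma(11, 30.3).
Mode = (a−1)/b = 10/30.3 ≈ 0.330.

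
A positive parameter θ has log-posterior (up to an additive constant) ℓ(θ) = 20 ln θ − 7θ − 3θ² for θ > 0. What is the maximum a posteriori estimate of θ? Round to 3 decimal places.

ℓ'(θ) = 20/θ − 7 − 6θ. Setting this to zero and multiplying by θ: 6θ² + 7θ − 20 = 0.
θ = (−7 + √(7² + 4·6·20)) / (2·6) = (−7 + √529) / 12 = (−7 + 23)/12 = 4/3.
ℓ''(θ) = −20/θ² − 6 < 0, confirming a maximum.

θ̂_MAP = 1.333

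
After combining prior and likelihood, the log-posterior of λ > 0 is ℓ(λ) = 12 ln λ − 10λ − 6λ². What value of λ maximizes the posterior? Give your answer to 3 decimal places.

ℓ'(λ) = 12/λ − 10 − 12λ. Setting this to zero and multiplying by λ: 12λ² + 10λ − 12 = 0.
λ = (−10 + √(10² + 4·12·12)) / (2·12) = (−10 + √676) / 24 = (−10 + 26)/24 = 2/3.
ℓ''(λ) = −12/λ² − 12 < 0, confirming a maximum.

λ̂_MAP = 0.667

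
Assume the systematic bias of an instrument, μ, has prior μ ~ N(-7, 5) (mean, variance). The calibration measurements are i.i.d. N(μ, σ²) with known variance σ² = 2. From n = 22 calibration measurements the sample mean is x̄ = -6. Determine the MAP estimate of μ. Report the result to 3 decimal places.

μ̂_MAP = -6.018

n = 22, x̄ = -6.
For a Normal prior and Normal likelihood with known variance, the posterior is Normal; its mode equals its mean, the precision-weighted average.
Prior precision 1/σ₀² = 1/5 = 0.2; data precision n/σ² = 22/2 = 11.
μ̂ = (0.2·(-7) + 11·(-6)) / (0.2 + 11) = (-67.4)/11.2 = -337/56 ≈ -6.018.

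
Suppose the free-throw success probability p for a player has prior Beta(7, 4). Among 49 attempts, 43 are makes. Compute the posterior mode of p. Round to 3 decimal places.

Prior: Beta(7, 4).
Data: 43 successes in 49 trials. The binomial likelihood contributes p^43(1−p)^6, so the posterior is Beta(7+43, 4+6) = Beta(50, 10).
For Beta(a, b) with a, b > 1 the mode is (a−1)/(a+b−2) = 49/58 ≈ 0.845.

p̂_MAP = 0.845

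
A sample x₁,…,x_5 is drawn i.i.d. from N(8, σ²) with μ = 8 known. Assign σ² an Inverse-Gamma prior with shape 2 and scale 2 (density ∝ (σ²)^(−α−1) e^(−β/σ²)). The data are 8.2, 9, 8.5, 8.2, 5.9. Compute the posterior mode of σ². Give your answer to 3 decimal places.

σ̂²_MAP = 0.885

Sum of squared deviations about the known mean: SS = (8.2−8)² + (9−8)² + (8.5−8)² + (8.2−8)² + (5.9−8)² = 5.74.
The Normal likelihood contributes (σ²)^(−n/2) exp(−SS/(2σ²)), so the posterior is Inverse-Gamma(α + n/2, β + SS/2) = Inverse-Gamma(4.5, 4.87).
The mode of Inverse-Gamma(a, b) is b/(a+1) = 4.87/5.5 ≈ 0.885.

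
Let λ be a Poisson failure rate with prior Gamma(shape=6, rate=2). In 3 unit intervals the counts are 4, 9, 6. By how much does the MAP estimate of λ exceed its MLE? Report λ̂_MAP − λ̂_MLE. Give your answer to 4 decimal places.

Σxᵢ = 19. Posterior is Gamma(25, 5); MAP = (25−1)/5 = 24/5 ≈ 4.80000.
MLE = x̄ = 19/3 ≈ 6.33333.
Difference = 24/5 − 19/3 = -23/15 ≈ -1.5333.

MAP − MLE = -1.5333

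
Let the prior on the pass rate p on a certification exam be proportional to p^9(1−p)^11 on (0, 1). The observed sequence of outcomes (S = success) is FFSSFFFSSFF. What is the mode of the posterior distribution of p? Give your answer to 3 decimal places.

The prior density ∝ p^9(1−p)^11 is the kernel of Beta(10, 12).
Data: 4 successes in 11 trials (from the sequence). The binomial likelihood contributes p^4(1−p)^7, so the posterior is Beta(10+4, 12+7) = Beta(14, 19).
For Beta(a, b) with a, b > 1 the mode is (a−1)/(a+b−2) = 13/31 ≈ 0.419.

p̂_MAP = 0.419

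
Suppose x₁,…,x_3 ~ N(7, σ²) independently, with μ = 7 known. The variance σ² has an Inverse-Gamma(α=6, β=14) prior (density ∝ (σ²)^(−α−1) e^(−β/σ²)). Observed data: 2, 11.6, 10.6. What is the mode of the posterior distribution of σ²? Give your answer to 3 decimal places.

σ̂²_MAP = 5.125

Sum of squared deviations about the known mean: SS = (2−7)² + (11.6−7)² + (10.6−7)² = 59.12.
The Normal likelihood contributes (σ²)^(−n/2) exp(−SS/(2σ²)), so the posterior is Inverse-Gamma(α + n/2, β + SS/2) = Inverse-Gamma(7.5, 43.56).
The mode of Inverse-Gamma(a, b) is b/(a+1) = 43.56/8.5 ≈ 5.125.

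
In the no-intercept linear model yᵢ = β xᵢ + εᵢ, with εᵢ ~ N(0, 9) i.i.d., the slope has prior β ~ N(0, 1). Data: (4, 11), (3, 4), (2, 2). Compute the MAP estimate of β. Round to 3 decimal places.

β̂_MAP = 1.579

log p(β | y) = −Σ(yᵢ − βxᵢ)²/(2·9) − β²/(2·1) + const.
Setting the derivative to zero: Σxᵢ(yᵢ − βxᵢ)/9 − β/1 = 0, so β = Σxᵢyᵢ / (Σxᵢ² + σ²/τ²).
Σxᵢyᵢ = 4·11 + 3·4 + 2·2 = 60; Σxᵢ² = 29; σ²/τ² = 9.
β̂_MAP = 60 / (29 + 9) = 60/38 ≈ 1.579.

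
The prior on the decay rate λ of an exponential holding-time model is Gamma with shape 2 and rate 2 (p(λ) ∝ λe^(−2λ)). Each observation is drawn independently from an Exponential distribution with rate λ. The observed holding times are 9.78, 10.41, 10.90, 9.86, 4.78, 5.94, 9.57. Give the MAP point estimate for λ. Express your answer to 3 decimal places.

λ̂_MAP = 0.127

The Exponential(rate=λ) likelihood is ∝ λ^n e^(−λΣtᵢ). Here n = 7 and Σtᵢ = 9.78 + 10.41 + 10.90 + 9.86 + 4.78 + 5.94 + 9.57 = 61.24.
Posterior ∝ λe^(−2λ) · λ^7e^(−61.24λ) = λ^8e^(−63.24λ), i.e. Gamma(9, 63.24).
Mode = (a−1)/b = 8/63.24 ≈ 0.127.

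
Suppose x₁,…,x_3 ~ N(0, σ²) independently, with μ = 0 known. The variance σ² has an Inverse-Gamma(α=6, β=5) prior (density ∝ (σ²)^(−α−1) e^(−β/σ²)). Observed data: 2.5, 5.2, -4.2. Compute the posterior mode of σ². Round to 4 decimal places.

σ̂²_MAP = 3.5841

Sum of squared deviations about the known mean: SS = (2.5−0)² + (5.2−0)² + (-4.2−0)² = 50.93.
The Normal likelihood contributes (σ²)^(−n/2) exp(−SS/(2σ²)), so the posterior is Inverse-Gamma(α + n/2, β + SS/2) = Inverse-Gamma(7.5, 30.465).
The mode of Inverse-Gamma(a, b) is b/(a+1) = 30.465/8.5 ≈ 3.5841.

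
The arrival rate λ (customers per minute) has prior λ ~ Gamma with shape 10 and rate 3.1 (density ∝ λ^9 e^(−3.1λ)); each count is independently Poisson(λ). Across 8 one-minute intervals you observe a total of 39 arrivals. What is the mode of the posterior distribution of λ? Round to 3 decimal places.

λ̂_MAP = 4.324

Σxᵢ = 39, n = 8.
Posterior ∝ λ^9e^(−3.1λ) · λ^39e^(−8λ) = λ^48e^(−11.1λ), i.e. Gamma(shape=49, rate=11.1).
The mode of a Gamma(a, b) with a ≥ 1 (shape–rate) is (a−1)/b = 48/11.1 ≈ 4.324.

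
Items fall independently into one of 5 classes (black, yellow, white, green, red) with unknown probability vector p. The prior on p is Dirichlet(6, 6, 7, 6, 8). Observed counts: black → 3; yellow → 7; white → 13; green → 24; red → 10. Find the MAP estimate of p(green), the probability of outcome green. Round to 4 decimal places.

The posterior is Dirichlet(αᵢ + nᵢ) = Dirichlet(9, 13, 20, 30, 18).
For a Dirichlet(a₁,…,a_K) with all aᵢ > 1, the mode has j-th component (aⱼ − 1)/(Σaᵢ − K).
Here Σaᵢ = 90 and K = 5, so p(green) = (30 − 1)/(90 − 5) = 29/85 ≈ 0.3412.

MAP estimate of p(green) = 0.3412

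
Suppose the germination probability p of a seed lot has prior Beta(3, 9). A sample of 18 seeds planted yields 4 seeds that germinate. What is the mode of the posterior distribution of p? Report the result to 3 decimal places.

Prior: Beta(3, 9).
Data: 4 successes in 18 trials. The binomial likelihood contributes p^4(1−p)^14, so the posterior is Beta(3+4, 9+14) = Beta(7, 23).
For Beta(a, b) with a, b > 1 the mode is (a−1)/(a+b−2) = 6/28 ≈ 0.214.

p̂_MAP = 0.214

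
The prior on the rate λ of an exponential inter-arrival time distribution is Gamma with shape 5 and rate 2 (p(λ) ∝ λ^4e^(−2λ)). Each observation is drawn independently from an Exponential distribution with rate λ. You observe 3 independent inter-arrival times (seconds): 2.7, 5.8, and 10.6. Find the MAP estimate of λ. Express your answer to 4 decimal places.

λ̂_MAP = 0.3318

The Exponential(rate=λ) likelihood is ∝ λ^n e^(−λΣtᵢ). Here n = 3 and Σtᵢ = 2.7 + 5.8 + 10.6 = 19.1.
Posterior ∝ λ^4e^(−2λ) · λ^3e^(−19.1λ) = λ^7e^(−21.1λ), i.e. Gamma(8, 21.1).
Mode = (a−1)/b = 7/21.1 ≈ 0.3318.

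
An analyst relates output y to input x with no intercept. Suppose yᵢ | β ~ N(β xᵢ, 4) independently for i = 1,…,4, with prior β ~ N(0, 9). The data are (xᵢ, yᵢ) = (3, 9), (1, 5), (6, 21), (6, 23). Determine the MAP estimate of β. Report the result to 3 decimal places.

β̂_MAP = 3.590

log p(β | y) = −Σ(yᵢ − βxᵢ)²/(2·4) − β²/(2·9) + const.
Setting the derivative to zero: Σxᵢ(yᵢ − βxᵢ)/4 − β/9 = 0, so β = Σxᵢyᵢ / (Σxᵢ² + σ²/τ²).
Σxᵢyᵢ = 3·9 + 1·5 + 6·21 + 6·23 = 296; Σxᵢ² = 82; σ²/τ² = 4/9.
β̂_MAP = 296 / (82 + 4/9) = 296/(742/9) = 1332/371 ≈ 3.590.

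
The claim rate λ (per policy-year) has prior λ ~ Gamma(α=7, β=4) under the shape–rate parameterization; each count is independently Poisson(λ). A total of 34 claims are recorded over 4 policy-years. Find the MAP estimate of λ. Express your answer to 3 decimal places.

Σxᵢ = 34, n = 4.
Posterior ∝ λ^6e^(−4λ) · λ^34e^(−4λ) = λ^40e^(−8λ), i.e. Gamma(shape=41, rate=8).
The mode of a Gamma(a, b) with a ≥ 1 (shape–rate) is (a−1)/b = 40/8 ≈ 5.000.

λ̂_MAP = 5.000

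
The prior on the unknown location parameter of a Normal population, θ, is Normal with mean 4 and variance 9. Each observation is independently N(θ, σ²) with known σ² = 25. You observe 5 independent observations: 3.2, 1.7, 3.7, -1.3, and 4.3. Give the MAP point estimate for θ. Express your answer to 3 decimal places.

n = 5; x̄ = (3.2 + 1.7 + 3.7 + (-1.3) + 4.3)/5 = 11.6/5 = 2.32.
For a Normal prior and Normal likelihood with known variance, the posterior is Normal; its mode equals its mean, the precision-weighted average.
Prior precision 1/σ₀² = 1/9; data precision n/σ² = 5/25 = 0.2.
θ̂ = ((1/9)·4 + 0.2·2.32) / (1/9 + 0.2) = (1022/1125)/(14/45) = 2.920.

θ̂_MAP = 2.920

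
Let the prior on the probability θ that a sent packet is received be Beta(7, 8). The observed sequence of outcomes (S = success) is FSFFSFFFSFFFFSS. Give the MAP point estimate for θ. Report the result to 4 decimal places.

θ̂_MAP = 0.3929

Prior: Beta(7, 8).
Data: 5 successes in 15 trials (from the sequence). The binomial likelihood contributes θ^5(1−θ)^10, so the posterior is Beta(7+5, 8+10) = Beta(12, 18).
For Beta(a, b) with a, b > 1 the mode is (a−1)/(a+b−2) = 11/28 ≈ 0.3929.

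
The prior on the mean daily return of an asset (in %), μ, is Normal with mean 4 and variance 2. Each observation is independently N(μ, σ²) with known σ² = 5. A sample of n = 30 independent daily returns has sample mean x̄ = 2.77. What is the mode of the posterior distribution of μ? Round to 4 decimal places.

n = 30, x̄ = 2.77.
For a Normal prior and Normal likelihood with known variance, the posterior is Normal; its mode equals its mean, the precision-weighted average.
Prior precision 1/σ₀² = 1/2 = 0.5; data precision n/σ² = 30/5 = 6.
μ̂ = (0.5·4 + 6·2.77) / (0.5 + 6) = 18.62/6.5 = 931/325 ≈ 2.8646.

μ̂_MAP = 2.8646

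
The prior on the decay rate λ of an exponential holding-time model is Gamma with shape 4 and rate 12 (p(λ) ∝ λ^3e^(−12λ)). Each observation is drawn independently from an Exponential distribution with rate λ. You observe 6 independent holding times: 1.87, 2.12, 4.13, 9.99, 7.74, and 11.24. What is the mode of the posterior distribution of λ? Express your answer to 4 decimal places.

The Exponential(rate=λ) likelihood is ∝ λ^n e^(−λΣtᵢ). Here n = 6 and Σtᵢ = 1.87 + 2.12 + 4.13 + 9.99 + 7.74 + 11.24 = 37.09.
Posterior ∝ λ^3e^(−12λ) · λ^6e^(−37.09λ) = λ^9e^(−49.09λ), i.e. Gamma(10, 49.09).
Mode = (a−1)/b = 9/49.09 ≈ 0.1833.

λ̂_MAP = 0.1833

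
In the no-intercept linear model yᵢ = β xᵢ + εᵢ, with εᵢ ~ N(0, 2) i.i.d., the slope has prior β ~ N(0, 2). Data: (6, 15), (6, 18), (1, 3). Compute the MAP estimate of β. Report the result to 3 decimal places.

log p(β | y) = −Σ(yᵢ − βxᵢ)²/(2·2) − β²/(2·2) + const.
Setting the derivative to zero: Σxᵢ(yᵢ − βxᵢ)/2 − β/2 = 0, so β = Σxᵢyᵢ / (Σxᵢ² + σ²/τ²).
Σxᵢyᵢ = 6·15 + 6·18 + 1·3 = 201; Σxᵢ² = 73; σ²/τ² = 1.
β̂_MAP = 201 / (73 + 1) = 201/74 ≈ 2.716.

β̂_MAP = 2.716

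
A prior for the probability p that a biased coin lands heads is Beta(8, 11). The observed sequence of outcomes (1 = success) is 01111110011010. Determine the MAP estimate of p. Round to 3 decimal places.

p̂_MAP = 0.516

Prior: Beta(8, 11).
Data: 9 successes in 14 trials (from the sequence). The binomial likelihood contributes p^9(1−p)^5, so the posterior is Beta(8+9, 11+5) = Beta(17, 16).
For Beta(a, b) with a, b > 1 the mode is (a−1)/(a+b−2) = 16/31 ≈ 0.516.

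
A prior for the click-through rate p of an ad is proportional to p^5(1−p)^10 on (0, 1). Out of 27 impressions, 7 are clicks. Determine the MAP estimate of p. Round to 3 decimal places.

p̂_MAP = 0.286

The prior density ∝ p^5(1−p)^10 is the kernel of Beta(6, 11).
Data: 7 successes in 27 trials. The binomial likelihood contributes p^7(1−p)^20, so the posterior is Beta(6+7, 11+20) = Beta(13, 31).
For Beta(a, b) with a, b > 1 the mode is (a−1)/(a+b−2) = 12/42 ≈ 0.286.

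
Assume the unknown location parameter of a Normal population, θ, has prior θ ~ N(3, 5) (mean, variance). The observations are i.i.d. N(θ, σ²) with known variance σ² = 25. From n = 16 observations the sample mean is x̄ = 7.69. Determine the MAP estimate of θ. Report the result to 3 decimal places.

θ̂_MAP = 6.573

n = 16, x̄ = 7.69.
For a Normal prior and Normal likelihood with known variance, the posterior is Normal; its mode equals its mean, the precision-weighted average.
Prior precision 1/σ₀² = 1/5 = 0.2; data precision n/σ² = 16/25 = 0.64.
θ̂ = (0.2·3 + 0.64·7.69) / (0.2 + 0.64) = 5.5216/0.84 = 493/75 ≈ 6.573.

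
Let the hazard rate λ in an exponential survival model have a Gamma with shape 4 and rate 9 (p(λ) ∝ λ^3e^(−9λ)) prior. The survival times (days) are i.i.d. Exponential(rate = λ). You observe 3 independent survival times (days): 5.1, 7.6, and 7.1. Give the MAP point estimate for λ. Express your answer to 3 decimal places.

λ̂_MAP = 0.208

The Exponential(rate=λ) likelihood is ∝ λ^n e^(−λΣtᵢ). Here n = 3 and Σtᵢ = 5.1 + 7.6 + 7.1 = 19.8.
Posterior ∝ λ^3e^(−9λ) · λ^3e^(−19.8λ) = λ^6e^(−28.8λ), i.e. Gamma(7, 28.8).
Mode = (a−1)/b = 6/28.8 ≈ 0.208.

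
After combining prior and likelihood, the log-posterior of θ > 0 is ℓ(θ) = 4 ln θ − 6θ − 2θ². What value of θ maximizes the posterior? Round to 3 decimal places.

ℓ'(θ) = 4/θ − 6 − 4θ. Setting this to zero and multiplying by θ: 4θ² + 6θ − 4 = 0.
θ = (−6 + √(6² + 4·4·4)) / (2·4) = (−6 + √100) / 8 = (−6 + 10)/8 = 1/2.
ℓ''(θ) = −4/θ² − 4 < 0, confirming a maximum.

θ̂_MAP = 0.500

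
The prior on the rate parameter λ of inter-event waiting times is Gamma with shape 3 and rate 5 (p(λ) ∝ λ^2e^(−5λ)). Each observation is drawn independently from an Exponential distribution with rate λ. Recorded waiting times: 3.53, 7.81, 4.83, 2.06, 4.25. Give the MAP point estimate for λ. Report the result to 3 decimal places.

The Exponential(rate=λ) likelihood is ∝ λ^n e^(−λΣtᵢ). Here n = 5 and Σtᵢ = 3.53 + 7.81 + 4.83 + 2.06 + 4.25 = 22.48.
Posterior ∝ λ^2e^(−5λ) · λ^5e^(−22.48λ) = λ^7e^(−27.48λ), i.e. Gamma(8, 27.48).
Mode = (a−1)/b = 7/27.48 ≈ 0.255.

λ̂_MAP = 0.255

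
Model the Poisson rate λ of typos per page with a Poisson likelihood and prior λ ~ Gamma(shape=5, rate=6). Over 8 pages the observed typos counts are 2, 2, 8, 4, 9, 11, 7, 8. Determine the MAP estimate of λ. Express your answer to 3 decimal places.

Σxᵢ = 2+2+8+4+9+11+7+8 = 51, with n = 8.
Posterior ∝ λ^4e^(−6λ) · λ^51e^(−8λ) = λ^55e^(−14λ), i.e. Gamma(shape=56, rate=14).
The mode of a Gamma(a, b) with a ≥ 1 (shape–rate) is (a−1)/b = 55/14 ≈ 3.929.

λ̂_MAP = 3.929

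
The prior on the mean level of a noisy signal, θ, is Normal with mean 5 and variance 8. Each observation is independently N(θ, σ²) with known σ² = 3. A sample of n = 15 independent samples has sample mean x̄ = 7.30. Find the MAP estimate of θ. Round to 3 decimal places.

n = 15, x̄ = 7.30.
For a Normal prior and Normal likelihood with known variance, the posterior is Normal; its mode equals its mean, the precision-weighted average.
Prior precision 1/σ₀² = 1/8 = 0.125; data precision n/σ² = 15/3 = 5.
θ̂ = (0.125·5 + 5·7.3) / (0.125 + 5) = 37.125/5.125 = 297/41 ≈ 7.244.

θ̂_MAP = 7.244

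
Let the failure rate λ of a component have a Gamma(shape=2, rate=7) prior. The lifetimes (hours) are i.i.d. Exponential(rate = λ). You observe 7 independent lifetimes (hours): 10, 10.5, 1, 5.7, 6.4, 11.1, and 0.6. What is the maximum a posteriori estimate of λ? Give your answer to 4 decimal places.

λ̂_MAP = 0.1530

The Exponential(rate=λ) likelihood is ∝ λ^n e^(−λΣtᵢ). Here n = 7 and Σtᵢ = 10 + 10.5 + 1 + 5.7 + 6.4 + 11.1 + 0.6 = 45.3.
Posterior ∝ λe^(−7λ) · λ^7e^(−45.3λ) = λ^8e^(−52.3λ), i.e. Gamma(9, 52.3).
Mode = (a−1)/b = 8/52.3 ≈ 0.1530.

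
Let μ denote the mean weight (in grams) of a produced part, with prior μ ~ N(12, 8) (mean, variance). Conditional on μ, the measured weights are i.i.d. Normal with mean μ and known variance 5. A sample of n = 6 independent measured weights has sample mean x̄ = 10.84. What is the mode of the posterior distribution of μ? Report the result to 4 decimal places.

μ̂_MAP = 10.9494

n = 6, x̄ = 10.84.
For a Normal prior and Normal likelihood with known variance, the posterior is Normal; its mode equals its mean, the precision-weighted average.
Prior precision 1/σ₀² = 1/8 = 0.125; data precision n/σ² = 6/5 = 1.2.
μ̂ = (0.125·12 + 1.2·10.84) / (0.125 + 1.2) = 14.508/1.325 = 14508/1325 ≈ 10.9494.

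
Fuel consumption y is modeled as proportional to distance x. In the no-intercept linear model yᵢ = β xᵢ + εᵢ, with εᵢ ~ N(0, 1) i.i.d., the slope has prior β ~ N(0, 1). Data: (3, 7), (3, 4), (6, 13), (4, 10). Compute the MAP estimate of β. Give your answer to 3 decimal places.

log p(β | y) = −Σ(yᵢ − βxᵢ)²/(2·1) − β²/(2·1) + const.
Setting the derivative to zero: Σxᵢ(yᵢ − βxᵢ)/1 − β/1 = 0, so β = Σxᵢyᵢ / (Σxᵢ² + σ²/τ²).
Σxᵢyᵢ = 3·7 + 3·4 + 6·13 + 4·10 = 151; Σxᵢ² = 70; σ²/τ² = 1.
β̂_MAP = 151 / (70 + 1) = 151/71 ≈ 2.127.

β̂_MAP = 2.127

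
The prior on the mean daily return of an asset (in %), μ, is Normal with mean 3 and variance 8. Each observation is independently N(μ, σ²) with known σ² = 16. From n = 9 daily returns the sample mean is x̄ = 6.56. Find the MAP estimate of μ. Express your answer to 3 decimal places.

μ̂_MAP = 5.913

n = 9, x̄ = 6.56.
For a Normal prior and Normal likelihood with known variance, the posterior is Normal; its mode equals its mean, the precision-weighted average.
Prior precision 1/σ₀² = 1/8 = 0.125; data precision n/σ² = 9/16 = 0.5625.
μ̂ = (0.125·3 + 0.5625·6.56) / (0.125 + 0.5625) = 4.065/0.6875 = 1626/275 ≈ 5.913.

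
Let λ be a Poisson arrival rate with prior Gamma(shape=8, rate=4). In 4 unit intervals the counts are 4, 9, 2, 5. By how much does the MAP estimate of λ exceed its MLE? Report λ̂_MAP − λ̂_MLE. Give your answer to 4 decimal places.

MAP − MLE = -1.6250

Σxᵢ = 20. Posterior is Gamma(28, 8); MAP = (28−1)/8 = 27/8 ≈ 3.37500.
MLE = x̄ = 20/4 ≈ 5.00000.
Difference = 27/8 − 20/4 = -13/8 ≈ -1.6250.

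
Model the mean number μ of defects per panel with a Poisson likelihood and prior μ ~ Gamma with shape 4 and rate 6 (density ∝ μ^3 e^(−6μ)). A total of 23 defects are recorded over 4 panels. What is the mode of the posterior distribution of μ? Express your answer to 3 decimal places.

Σxᵢ = 23, n = 4.
Posterior ∝ μ^3e^(−6μ) · μ^23e^(−4μ) = μ^26e^(−10μ), i.e. Gamma(shape=27, rate=10).
The mode of a Gamma(a, b) with a ≥ 1 (shape–rate) is (a−1)/b = 26/10 ≈ 2.600.

μ̂_MAP = 2.600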